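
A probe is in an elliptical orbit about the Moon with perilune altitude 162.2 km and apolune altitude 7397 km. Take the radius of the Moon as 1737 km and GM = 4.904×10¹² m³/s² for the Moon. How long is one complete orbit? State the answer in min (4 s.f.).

T ≈ 612.7 min

r_p = 1737 + 162.2 = 1899.2 km = 1.8992×10⁶ m.
r_a = 1737 + 7397 = 9134.0 km = 9.1340×10⁶ m.
Semi-major axis a = (r_p + r_a)/2 = (1899.2 + 9134.0)/2 = 5516.6 km = 5.517×10⁶ m.
By Kepler's third law T = 2π√(a³/μ) = 2π × 5.851×10³ = 3.676×10⁴ s.
= 612.7 min.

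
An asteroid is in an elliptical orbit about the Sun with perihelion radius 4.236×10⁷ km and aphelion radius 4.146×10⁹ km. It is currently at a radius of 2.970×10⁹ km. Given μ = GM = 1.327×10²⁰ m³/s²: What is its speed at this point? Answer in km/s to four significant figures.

Semi-major axis a = (r_p + r_a)/2 = 2.0942×10⁹ km = 2.094×10¹² m.
Vis-viva: v² = μ(2/r − 1/a) = 1.327×10²⁰ × (6.734×10⁻¹³ − 4.775×10⁻¹³) = 2.599×10⁷ m²/s².
v = 5098 m/s = 5.098 km/s.

v ≈ 5.098 km/s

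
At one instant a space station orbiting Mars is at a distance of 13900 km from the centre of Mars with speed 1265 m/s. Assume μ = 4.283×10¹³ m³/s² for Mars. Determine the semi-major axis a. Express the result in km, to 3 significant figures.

a ≈ 9390 km

r = 1.390×10⁷ m.
Vis-viva rearranged: 1/a = 2/r − v²/μ = 1.439×10⁻⁷ − 3.736×10⁻⁸ = 1.065×10⁻⁷ m⁻¹.
a = 9.388×10⁶ m = 9387.7 km.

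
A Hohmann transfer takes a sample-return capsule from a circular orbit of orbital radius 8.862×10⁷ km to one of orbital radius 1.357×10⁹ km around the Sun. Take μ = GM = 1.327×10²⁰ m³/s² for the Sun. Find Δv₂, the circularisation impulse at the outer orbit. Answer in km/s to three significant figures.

Δv ≈ 6.43 km/s

r₁ = 8.862×10⁷ km = 8.862×10¹⁰ m.
r₂ = 1.357×10⁹ km = 1.357×10¹² m.
Transfer ellipse a_t = (r₁ + r₂)/2 = 7.228×10¹¹ m.
At r₁: circular v_c1 = √(μ/r₁) = 38700 m/s; transfer-perihelion v_p = √[μ(2/r₁ − 1/a_t)] = 53020 m/s.
At r₂: circular v_c2 = √(μ/r₂) = 9889 m/s; transfer-aphelion v_a = √[μ(2/r₂ − 1/a_t)] = 3463 m/s.
Δv₂ = v_c2 − v_a = 6426 m/s.
= 6.426 km/s.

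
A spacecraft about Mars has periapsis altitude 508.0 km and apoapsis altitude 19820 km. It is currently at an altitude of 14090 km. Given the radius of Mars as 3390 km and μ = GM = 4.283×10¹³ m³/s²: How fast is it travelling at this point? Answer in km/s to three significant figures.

v ≈ 1.32 km/s

r_p = 3390 + 508.0 = 3898.0 km = 3.8980×10⁶ m.
r_a = 3390 + 19820 = 23210 km = 2.3210×10⁷ m.
r = 3390 + 14090 = 17480 km = 1.748×10⁷ m.
Semi-major axis a = (r_p + r_a)/2 = 13554 km = 1.355×10⁷ m.
Vis-viva: v² = μ(2/r − 1/a) = 4.283×10¹³ × (1.144×10⁻⁷ − 7.378×10⁻⁸) = 1.741×10⁶ m²/s².
v = 1319 m/s = 1.319 km/s.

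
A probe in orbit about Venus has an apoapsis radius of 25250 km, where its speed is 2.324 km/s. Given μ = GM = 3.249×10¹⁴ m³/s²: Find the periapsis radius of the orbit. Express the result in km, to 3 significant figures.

periapsis radius ≈ 6710 km

r_a = 2.525×10⁷ m.
Specific energy ε = v²/2 − μ/r = -1.017×10⁷ J/kg, so a = −μ/(2ε) = 1.598×10⁷ m.
The apsides satisfy r_p + r_a = 2a, so the periapsis radius is 2a − r_a = 6.707×10⁶ m = 6706.8 km.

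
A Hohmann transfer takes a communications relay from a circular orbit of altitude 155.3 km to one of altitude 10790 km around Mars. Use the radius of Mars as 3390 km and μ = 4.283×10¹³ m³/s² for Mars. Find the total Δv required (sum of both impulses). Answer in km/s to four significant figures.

Δv_total ≈ 1.559 km/s

r₁ = 3390 + 155.3 = 3545.3 km = 3.5453×10⁶ m.
r₂ = 3390 + 10790 = 14180 km = 1.4180×10⁷ m.
Transfer ellipse a_t = (r₁ + r₂)/2 = 8.863×10⁶ m.
At r₁: circular v_c1 = √(μ/r₁) = 3476 m/s; transfer-periapsis v_p = √[μ(2/r₁ − 1/a_t)] = 4396 m/s.
Δv₁ = v_p − v_c1 = 920.7 m/s.
At r₂: circular v_c2 = √(μ/r₂) = 1738 m/s; transfer-apoapsis v_a = √[μ(2/r₂ − 1/a_t)] = 1099 m/s.
Δv₂ = v_c2 − v_a = 638.7 m/s.
Total Δv = Δv₁ + Δv₂ = 1559 m/s = 1.559 km/s.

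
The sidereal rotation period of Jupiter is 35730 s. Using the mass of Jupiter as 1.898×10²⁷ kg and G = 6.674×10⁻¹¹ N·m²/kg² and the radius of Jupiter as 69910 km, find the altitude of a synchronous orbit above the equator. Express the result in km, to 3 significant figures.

μ = GM = 6.674×10⁻¹¹ × 1.898×10²⁷ = 1.267×10¹⁷ m³/s².
A synchronous orbit has period T, so by Kepler's third law a = (μT²/4π²)^(1/3).
μT²/4π² = 1.267×10¹⁷ × (3.573×10⁴)² / 39.48 = 4.096×10²⁴ m³.
a = 1.600×10⁸ m = 1.6000×10⁵ km.
Altitude h = a − R = 1.6000×10⁵ − 69910 = 90094 km.

h_sync ≈ 90100 km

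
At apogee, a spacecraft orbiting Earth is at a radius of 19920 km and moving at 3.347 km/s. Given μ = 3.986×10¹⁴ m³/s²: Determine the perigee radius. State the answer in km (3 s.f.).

r_a = 1.992×10⁷ m.
Specific energy ε = v²/2 − μ/r = -1.441×10⁷ J/kg, so a = −μ/(2ε) = 1.383×10⁷ m.
The apsides satisfy r_p + r_a = 2a, so the perigee radius is 2a − r_a = 7.744×10⁶ m = 7743.6 km.

perigee radius ≈ 7740 km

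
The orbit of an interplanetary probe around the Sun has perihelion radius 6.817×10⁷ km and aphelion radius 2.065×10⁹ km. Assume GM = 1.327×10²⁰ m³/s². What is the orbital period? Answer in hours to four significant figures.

T ≈ 166900 hours

Semi-major axis a = (r_p + r_a)/2 = (6.8170×10⁷ + 2.0650×10⁹)/2 = 1.0666×10⁹ km = 1.067×10¹² m.
By Kepler's third law T = 2π√(a³/μ) = 2π × 9.562×10⁷ = 6.008×10⁸ s.
= 1.669×10⁵ hours.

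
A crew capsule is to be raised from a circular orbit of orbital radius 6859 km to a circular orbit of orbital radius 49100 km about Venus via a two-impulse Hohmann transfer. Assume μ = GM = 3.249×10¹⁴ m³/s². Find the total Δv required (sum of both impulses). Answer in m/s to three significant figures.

Δv_total ≈ 3530 m/s

r₁ = 6859 km = 6.859×10⁶ m.
r₂ = 49100 km = 4.910×10⁷ m.
Transfer ellipse a_t = (r₁ + r₂)/2 = 2.798×10⁷ m.
At r₁: circular v_c1 = √(μ/r₁) = 6882 m/s; transfer-periapsis v_p = √[μ(2/r₁ − 1/a_t)] = 9117 m/s.
Δv₁ = v_p − v_c1 = 2235 m/s.
At r₂: circular v_c2 = √(μ/r₂) = 2572 m/s; transfer-apoapsis v_a = √[μ(2/r₂ − 1/a_t)] = 1274 m/s.
Δv₂ = v_c2 − v_a = 1299 m/s.
Total Δv = Δv₁ + Δv₂ = 3534 m/s.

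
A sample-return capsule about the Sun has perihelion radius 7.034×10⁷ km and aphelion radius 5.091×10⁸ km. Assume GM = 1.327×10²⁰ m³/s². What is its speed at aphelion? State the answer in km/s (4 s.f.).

v ≈ 7.955 km/s

Semi-major axis a = (r_p + r_a)/2 = 2.8972×10⁸ km = 2.897×10¹¹ m.
Vis-viva: v² = μ(2/r − 1/a) = 1.327×10²⁰ × (3.929×10⁻¹² − 3.452×10⁻¹²) = 6.328×10⁷ m²/s².
v = 7955 m/s = 7.955 km/s.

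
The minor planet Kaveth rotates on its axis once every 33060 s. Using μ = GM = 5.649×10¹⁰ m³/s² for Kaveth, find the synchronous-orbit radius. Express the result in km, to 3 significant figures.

r_sync ≈ 1160 km

A synchronous orbit has period T, so by Kepler's third law a = (μT²/4π²)^(1/3).
μT²/4π² = 5.649×10¹⁰ × (3.306×10⁴)² / 39.48 = 1.564×10¹⁸ m³.
a = 1.161×10⁶ m = 1160.8 km.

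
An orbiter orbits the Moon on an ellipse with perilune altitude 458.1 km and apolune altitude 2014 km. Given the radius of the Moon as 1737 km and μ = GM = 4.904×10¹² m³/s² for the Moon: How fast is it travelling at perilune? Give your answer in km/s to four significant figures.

v ≈ 1.679 km/s

r_p = 1737 + 458.1 = 2195.1 km = 2.1951×10⁶ m.
r_a = 1737 + 2014 = 3751.0 km = 3.7510×10⁶ m.
Semi-major axis a = (r_p + r_a)/2 = 2973.1 km = 2.973×10⁶ m.
Vis-viva: v² = μ(2/r − 1/a) = 4.904×10¹² × (9.111×10⁻⁷ − 3.364×10⁻⁷) = 2.819×10⁶ m²/s².
v = 1679 m/s = 1.679 km/s.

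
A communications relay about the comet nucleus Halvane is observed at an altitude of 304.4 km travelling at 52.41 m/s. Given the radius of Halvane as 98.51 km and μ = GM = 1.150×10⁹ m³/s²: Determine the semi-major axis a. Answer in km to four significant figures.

r = 98.51 + 304.4 = 402.91 km = 4.029×10⁵ m.
Vis-viva rearranged: 1/a = 2/r − v²/μ = 4.964×10⁻⁶ − 2.389×10⁻⁶ = 2.575×10⁻⁶ m⁻¹.
a = 3.883×10⁵ m = 388.30 km.

a ≈ 388.3 km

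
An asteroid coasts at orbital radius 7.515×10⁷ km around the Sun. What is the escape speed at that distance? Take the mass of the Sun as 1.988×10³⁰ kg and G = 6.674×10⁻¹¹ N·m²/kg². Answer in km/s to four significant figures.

μ = GM = 6.674×10⁻¹¹ × 1.988×10³⁰ = 1.327×10²⁰ m³/s².
r = 7.515×10⁷ km = 7.515×10¹⁰ m.
Escape speed v_esc = √(2μ/r) = √(2 × 1.327×10²⁰ / 7.515×10¹⁰) = √(3.531×10⁹) = 59420 m/s.
= 59.42 km/s.

v_esc ≈ 59.42 km/s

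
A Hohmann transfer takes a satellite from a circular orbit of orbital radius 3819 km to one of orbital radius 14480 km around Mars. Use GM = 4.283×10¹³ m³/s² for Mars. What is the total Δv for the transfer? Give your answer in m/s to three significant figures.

r₁ = 3819 km = 3.819×10⁶ m.
r₂ = 14480 km = 1.448×10⁷ m.
Transfer ellipse a_t = (r₁ + r₂)/2 = 9.150×10⁶ m.
At r₁: circular v_c1 = √(μ/r₁) = 3349 m/s; transfer-periapsis v_p = √[μ(2/r₁ − 1/a_t)] = 4213 m/s.
Δv₁ = v_p − v_c1 = 864.1 m/s.
At r₂: circular v_c2 = √(μ/r₂) = 1720 m/s; transfer-apoapsis v_a = √[μ(2/r₂ − 1/a_t)] = 1111 m/s.
Δv₂ = v_c2 − v_a = 608.7 m/s.
Total Δv = Δv₁ + Δv₂ = 1473 m/s.

Δv_total ≈ 1470 m/s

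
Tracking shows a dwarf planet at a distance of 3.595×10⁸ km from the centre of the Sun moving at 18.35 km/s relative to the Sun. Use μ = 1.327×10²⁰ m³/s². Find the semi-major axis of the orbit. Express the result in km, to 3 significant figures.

r = 3.595×10¹¹ m.
Vis-viva rearranged: 1/a = 2/r − v²/μ = 5.563×10⁻¹² − 2.537×10⁻¹² = 3.026×10⁻¹² m⁻¹.
a = 3.305×10¹¹ m = 3.3049×10⁸ km.

a ≈ 3.30×10⁸ km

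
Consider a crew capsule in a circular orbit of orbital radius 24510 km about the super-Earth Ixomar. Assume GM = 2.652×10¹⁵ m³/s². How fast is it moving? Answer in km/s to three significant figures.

r = 24510 km = 2.451×10⁷ m.
For a circular orbit v = √(μ/r) = √(2.652×10¹⁵ / 2.451×10⁷) = √(1.082×10⁸) = 10400 m/s.
That is 10.40 km/s.

v ≈ 10.4 km/s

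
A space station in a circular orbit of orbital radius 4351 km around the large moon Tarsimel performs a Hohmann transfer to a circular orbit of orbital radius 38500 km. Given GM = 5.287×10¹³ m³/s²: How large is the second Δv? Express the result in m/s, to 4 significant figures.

Δv ≈ 643.8 m/s

r₁ = 4351 km = 4.351×10⁶ m.
r₂ = 38500 km = 3.850×10⁷ m.
Transfer ellipse a_t = (r₁ + r₂)/2 = 2.143×10⁷ m.
At r₁: circular v_c1 = √(μ/r₁) = 3486 m/s; transfer-periapsis v_p = √[μ(2/r₁ − 1/a_t)] = 4673 m/s.
At r₂: circular v_c2 = √(μ/r₂) = 1172 m/s; transfer-apoapsis v_a = √[μ(2/r₂ − 1/a_t)] = 528.1 m/s.
Δv₂ = v_c2 − v_a = 643.8 m/s.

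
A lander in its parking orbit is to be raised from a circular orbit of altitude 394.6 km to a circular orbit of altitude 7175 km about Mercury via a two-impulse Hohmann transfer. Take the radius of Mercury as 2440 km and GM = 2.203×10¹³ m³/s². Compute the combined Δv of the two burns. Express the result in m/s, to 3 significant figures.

Δv_total ≈ 1170 m/s

r₁ = 2440 + 394.6 = 2834.6 km = 2.8346×10⁶ m.
r₂ = 2440 + 7175 = 9615.0 km = 9.6150×10⁶ m.
Transfer ellipse a_t = (r₁ + r₂)/2 = 6.225×10⁶ m.
At r₁: circular v_c1 = √(μ/r₁) = 2788 m/s; transfer-periherm v_p = √[μ(2/r₁ − 1/a_t)] = 3465 m/s.
Δv₁ = v_p − v_c1 = 677.0 m/s.
At r₂: circular v_c2 = √(μ/r₂) = 1514 m/s; transfer-apoherm v_a = √[μ(2/r₂ − 1/a_t)] = 1021 m/s.
Δv₂ = v_c2 − v_a = 492.2 m/s.
Total Δv = Δv₁ + Δv₂ = 1169 m/s.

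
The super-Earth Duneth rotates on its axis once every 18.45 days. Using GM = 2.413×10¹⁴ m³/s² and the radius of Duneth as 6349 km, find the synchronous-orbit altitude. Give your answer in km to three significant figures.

h_sync ≈ 2.43×10⁵ km

T = 18.45 days = 1.594×10⁶ s.
A synchronous orbit has period T, so by Kepler's third law a = (μT²/4π²)^(1/3).
μT²/4π² = 2.413×10¹⁴ × (1.594×10⁶)² / 39.48 = 1.553×10²⁵ m³.
a = 2.495×10⁸ m = 2.4950×10⁵ km.
Altitude h = a − R = 2.4950×10⁵ − 6349 = 2.4315×10⁵ km.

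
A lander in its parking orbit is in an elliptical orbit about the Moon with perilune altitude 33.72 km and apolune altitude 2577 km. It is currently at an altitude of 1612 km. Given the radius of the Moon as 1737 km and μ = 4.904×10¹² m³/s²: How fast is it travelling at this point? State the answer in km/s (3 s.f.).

v ≈ 1.15 km/s

r_p = 1737 + 33.72 = 1770.7 km = 1.7707×10⁶ m.
r_a = 1737 + 2577 = 4314.0 km = 4.3140×10⁶ m.
r = 1737 + 1612 = 3349.0 km = 3.349×10⁶ m.
Semi-major axis a = (r_p + r_a)/2 = 3042.4 km = 3.042×10⁶ m.
Vis-viva: v² = μ(2/r − 1/a) = 4.904×10¹² × (5.972×10⁻⁷ − 3.287×10⁻⁷) = 1.317×10⁶ m²/s².
v = 1147 m/s = 1.147 km/s.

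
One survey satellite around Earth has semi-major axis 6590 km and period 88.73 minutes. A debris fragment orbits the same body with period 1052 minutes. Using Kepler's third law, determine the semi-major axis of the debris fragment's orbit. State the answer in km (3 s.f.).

Kepler's third law: a³ ∝ T², so a₂ = a₁ (T₂/T₁)^(2/3).
T₂/T₁ = 11.86, (T₂/T₁)^(2/3) = 5.200.
a₂ = 6590 × 5.200 = 34260 km.

a₂ ≈ 34300 km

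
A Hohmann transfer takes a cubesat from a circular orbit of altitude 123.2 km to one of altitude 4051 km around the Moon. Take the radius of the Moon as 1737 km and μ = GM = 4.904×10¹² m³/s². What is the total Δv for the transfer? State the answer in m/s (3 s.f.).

r₁ = 1737 + 123.2 = 1860.2 km = 1.8602×10⁶ m.
r₂ = 1737 + 4051 = 5788.0 km = 5.7880×10⁶ m.
Transfer ellipse a_t = (r₁ + r₂)/2 = 3.824×10⁶ m.
At r₁: circular v_c1 = √(μ/r₁) = 1624 m/s; transfer-perilune v_p = √[μ(2/r₁ − 1/a_t)] = 1998 m/s.
Δv₁ = v_p − v_c1 = 373.9 m/s.
At r₂: circular v_c2 = √(μ/r₂) = 920.5 m/s; transfer-apolune v_a = √[μ(2/r₂ − 1/a_t)] = 642.0 m/s.
Δv₂ = v_c2 − v_a = 278.5 m/s.
Total Δv = Δv₁ + Δv₂ = 652.4 m/s.

Δv_total ≈ 652 m/s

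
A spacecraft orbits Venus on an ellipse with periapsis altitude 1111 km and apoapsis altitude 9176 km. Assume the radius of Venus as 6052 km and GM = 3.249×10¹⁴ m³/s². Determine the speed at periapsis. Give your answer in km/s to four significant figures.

r_p = 6052 + 1111 = 7163.0 km = 7.1630×10⁶ m.
r_a = 6052 + 9176 = 15228 km = 1.5228×10⁷ m.
Semi-major axis a = (r_p + r_a)/2 = 11196 km = 1.120×10⁷ m.
Vis-viva: v² = μ(2/r − 1/a) = 3.249×10¹⁴ × (2.792×10⁻⁷ − 8.932×10⁻⁸) = 6.170×10⁷ m²/s².
v = 7855 m/s = 7.855 km/s.

v ≈ 7.855 km/s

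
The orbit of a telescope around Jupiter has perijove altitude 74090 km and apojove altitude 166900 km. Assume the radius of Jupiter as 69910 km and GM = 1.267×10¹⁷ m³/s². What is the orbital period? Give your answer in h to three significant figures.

r_p = 69910 + 74090 = 144000 km = 1.4400×10⁸ m.
r_a = 69910 + 166900 = 236810 km = 2.3681×10⁸ m.
Semi-major axis a = (r_p + r_a)/2 = (1.4400×10⁵ + 2.3681×10⁵)/2 = 1.9040×10⁵ km = 1.904×10⁸ m.
By Kepler's third law T = 2π√(a³/μ) = 2π × 7.381×10³ = 4.638×10⁴ s.
= 12.88 h.

T ≈ 12.9 h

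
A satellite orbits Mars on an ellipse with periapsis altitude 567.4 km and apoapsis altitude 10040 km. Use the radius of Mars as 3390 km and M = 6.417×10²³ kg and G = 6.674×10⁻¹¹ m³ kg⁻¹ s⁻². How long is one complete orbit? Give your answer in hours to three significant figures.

μ = GM = 6.674×10⁻¹¹ × 6.417×10²³ = 4.283×10¹³ m³/s².
r_p = 3390 + 567.4 = 3957.4 km = 3.9574×10⁶ m.
r_a = 3390 + 10040 = 13430 km = 1.3430×10⁷ m.
Semi-major axis a = (r_p + r_a)/2 = (3957.4 + 13430)/2 = 8693.7 km = 8.694×10⁶ m.
By Kepler's third law T = 2π√(a³/μ) = 2π × 3.917×10³ = 2.461×10⁴ s.
= 6.836 hours.

T ≈ 6.84 hours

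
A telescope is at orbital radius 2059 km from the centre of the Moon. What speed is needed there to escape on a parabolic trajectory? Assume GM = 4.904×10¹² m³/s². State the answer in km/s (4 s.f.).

v_esc ≈ 2.183 km/s

r = 2059 km = 2.059×10⁶ m.
Escape speed v_esc = √(2μ/r) = √(2 × 4.904×10¹² / 2.059×10⁶) = √(4.763×10⁶) = 2183 m/s.
= 2.183 km/s.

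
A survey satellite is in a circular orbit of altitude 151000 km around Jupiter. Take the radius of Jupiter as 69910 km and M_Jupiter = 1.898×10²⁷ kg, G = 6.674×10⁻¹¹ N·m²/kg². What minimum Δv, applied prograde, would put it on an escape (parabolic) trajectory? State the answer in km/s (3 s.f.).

Δv ≈ 9.92 km/s

μ = GM = 6.674×10⁻¹¹ × 1.898×10²⁷ = 1.267×10¹⁷ m³/s².
r = 69910 + 151000 = 220910 km = 2.2091×10⁸ m.
Circular speed v_c = √(μ/r) = 23950 m/s.
Escape speed v_esc = √(2μ/r) = √2 × v_c = 33860 m/s.
Δv = v_esc − v_c = 9919 m/s = 9.919 km/s.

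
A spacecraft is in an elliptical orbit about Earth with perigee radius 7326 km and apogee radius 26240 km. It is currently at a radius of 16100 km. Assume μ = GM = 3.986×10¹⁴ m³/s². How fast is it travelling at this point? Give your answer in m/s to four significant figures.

v ≈ 5076 m/s

Semi-major axis a = (r_p + r_a)/2 = 16783 km = 1.678×10⁷ m.
Vis-viva: v² = μ(2/r − 1/a) = 3.986×10¹⁴ × (1.242×10⁻⁷ − 5.958×10⁻⁸) = 2.577×10⁷ m²/s².
v = 5076 m/s.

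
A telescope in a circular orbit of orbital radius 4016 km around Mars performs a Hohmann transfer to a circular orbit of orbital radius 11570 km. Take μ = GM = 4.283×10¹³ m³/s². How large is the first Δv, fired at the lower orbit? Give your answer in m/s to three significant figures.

Δv ≈ 713 m/s

r₁ = 4016 km = 4.016×10⁶ m.
r₂ = 11570 km = 1.157×10⁷ m.
Transfer ellipse a_t = (r₁ + r₂)/2 = 7.793×10⁶ m.
At r₁: circular v_c1 = √(μ/r₁) = 3266 m/s; transfer-periapsis v_p = √[μ(2/r₁ − 1/a_t)] = 3979 m/s.
Δv₁ = v_p − v_c1 = 713.5 m/s.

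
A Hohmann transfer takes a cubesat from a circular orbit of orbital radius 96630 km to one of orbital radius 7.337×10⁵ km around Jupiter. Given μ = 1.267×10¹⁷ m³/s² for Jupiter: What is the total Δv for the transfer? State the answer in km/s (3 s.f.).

Δv_total ≈ 18.7 km/s

r₁ = 96630 km = 9.663×10⁷ m.
r₂ = 7.337×10⁵ km = 7.337×10⁸ m.
Transfer ellipse a_t = (r₁ + r₂)/2 = 4.152×10⁸ m.
At r₁: circular v_c1 = √(μ/r₁) = 36210 m/s; transfer-perijove v_p = √[μ(2/r₁ − 1/a_t)] = 48140 m/s.
Δv₁ = v_p − v_c1 = 11930 m/s.
At r₂: circular v_c2 = √(μ/r₂) = 13140 m/s; transfer-apojove v_a = √[μ(2/r₂ − 1/a_t)] = 6340 m/s.
Δv₂ = v_c2 − v_a = 6801 m/s.
Total Δv = Δv₁ + Δv₂ = 18730 m/s = 18.73 km/s.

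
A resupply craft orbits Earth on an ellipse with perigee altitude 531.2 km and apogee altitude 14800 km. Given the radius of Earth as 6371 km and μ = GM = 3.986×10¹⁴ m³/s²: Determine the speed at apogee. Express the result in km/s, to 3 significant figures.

r_p = 6371 + 531.2 = 6902.2 km = 6.9022×10⁶ m.
r_a = 6371 + 14800 = 21171 km = 2.1171×10⁷ m.
Semi-major axis a = (r_p + r_a)/2 = 14037 km = 1.404×10⁷ m.
Vis-viva: v² = μ(2/r − 1/a) = 3.986×10¹⁴ × (9.447×10⁻⁸ − 7.124×10⁻⁸) = 9.258×10⁶ m²/s².
v = 3043 m/s = 3.043 km/s.

v ≈ 3.04 km/s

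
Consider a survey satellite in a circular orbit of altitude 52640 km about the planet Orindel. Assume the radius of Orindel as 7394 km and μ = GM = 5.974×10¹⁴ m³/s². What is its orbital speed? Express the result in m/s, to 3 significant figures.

r = 7394 + 52640 = 60034 km = 6.0034×10⁷ m.
For a circular orbit v = √(μ/r) = √(5.974×10¹⁴ / 6.003×10⁷) = √(9.951×10⁶) = 3155 m/s.

v ≈ 3150 m/s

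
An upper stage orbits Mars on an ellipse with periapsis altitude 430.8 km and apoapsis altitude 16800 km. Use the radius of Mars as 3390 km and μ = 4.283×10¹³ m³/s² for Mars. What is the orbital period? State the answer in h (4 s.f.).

r_p = 3390 + 430.8 = 3820.8 km = 3.8208×10⁶ m.
r_a = 3390 + 16800 = 20190 km = 2.0190×10⁷ m.
Semi-major axis a = (r_p + r_a)/2 = (3820.8 + 20190)/2 = 12005 km = 1.201×10⁷ m.
By Kepler's third law T = 2π√(a³/μ) = 2π × 6.356×10³ = 3.994×10⁴ s.
= 11.09 h.

T ≈ 11.09 h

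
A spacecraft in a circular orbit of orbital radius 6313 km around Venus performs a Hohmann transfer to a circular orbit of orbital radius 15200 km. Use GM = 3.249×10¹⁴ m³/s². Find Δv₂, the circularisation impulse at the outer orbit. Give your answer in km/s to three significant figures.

Δv ≈ 1.08 km/s

r₁ = 6313 km = 6.313×10⁶ m.
r₂ = 15200 km = 1.520×10⁷ m.
Transfer ellipse a_t = (r₁ + r₂)/2 = 1.076×10⁷ m.
At r₁: circular v_c1 = √(μ/r₁) = 7174 m/s; transfer-periapsis v_p = √[μ(2/r₁ − 1/a_t)] = 8528 m/s.
At r₂: circular v_c2 = √(μ/r₂) = 4623 m/s; transfer-apoapsis v_a = √[μ(2/r₂ − 1/a_t)] = 3542 m/s.
Δv₂ = v_c2 − v_a = 1081 m/s.
= 1.081 km/s.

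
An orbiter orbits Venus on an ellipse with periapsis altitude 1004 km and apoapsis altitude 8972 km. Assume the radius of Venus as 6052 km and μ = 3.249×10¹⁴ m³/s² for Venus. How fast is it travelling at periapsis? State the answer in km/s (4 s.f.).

r_p = 6052 + 1004 = 7056.0 km = 7.0560×10⁶ m.
r_a = 6052 + 8972 = 15024 km = 1.5024×10⁷ m.
Semi-major axis a = (r_p + r_a)/2 = 11040 km = 1.104×10⁷ m.
Vis-viva: v² = μ(2/r − 1/a) = 3.249×10¹⁴ × (2.834×10⁻⁷ − 9.058×10⁻⁸) = 6.266×10⁷ m²/s².
v = 7916 m/s = 7.916 km/s.

v ≈ 7.916 km/s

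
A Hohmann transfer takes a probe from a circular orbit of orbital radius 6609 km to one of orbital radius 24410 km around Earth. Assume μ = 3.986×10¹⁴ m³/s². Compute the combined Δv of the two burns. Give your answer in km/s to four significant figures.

Δv_total ≈ 3.380 km/s

r₁ = 6609 km = 6.609×10⁶ m.
r₂ = 24410 km = 2.441×10⁷ m.
Transfer ellipse a_t = (r₁ + r₂)/2 = 1.551×10⁷ m.
At r₁: circular v_c1 = √(μ/r₁) = 7766 m/s; transfer-perigee v_p = √[μ(2/r₁ − 1/a_t)] = 9743 m/s.
Δv₁ = v_p − v_c1 = 1977 m/s.
At r₂: circular v_c2 = √(μ/r₂) = 4041 m/s; transfer-apogee v_a = √[μ(2/r₂ − 1/a_t)] = 2638 m/s.
Δv₂ = v_c2 − v_a = 1403 m/s.
Total Δv = Δv₁ + Δv₂ = 3380 m/s = 3.380 km/s.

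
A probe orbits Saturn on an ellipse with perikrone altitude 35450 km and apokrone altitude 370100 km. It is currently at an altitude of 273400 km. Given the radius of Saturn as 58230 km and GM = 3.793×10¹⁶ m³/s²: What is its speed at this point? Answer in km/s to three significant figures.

v ≈ 9.13 km/s

r_p = 58230 + 35450 = 93680 km = 9.3680×10⁷ m.
r_a = 58230 + 370100 = 428330 km = 4.2833×10⁸ m.
r = 58230 + 273400 = 3.3163×10⁵ km = 3.316×10⁸ m.
Semi-major axis a = (r_p + r_a)/2 = 2.6100×10⁵ km = 2.610×10⁸ m.
Vis-viva: v² = μ(2/r − 1/a) = 3.793×10¹⁶ × (6.031×10⁻⁹ − 3.831×10⁻⁹) = 8.343×10⁷ m²/s².
v = 9134 m/s = 9.134 km/s.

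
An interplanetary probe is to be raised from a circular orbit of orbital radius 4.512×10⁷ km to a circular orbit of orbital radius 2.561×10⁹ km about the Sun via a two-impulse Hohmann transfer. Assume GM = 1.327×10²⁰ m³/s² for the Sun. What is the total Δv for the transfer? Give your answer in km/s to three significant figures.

Δv_total ≈ 27.7 km/s

r₁ = 4.512×10⁷ km = 4.512×10¹⁰ m.
r₂ = 2.561×10⁹ km = 2.561×10¹² m.
Transfer ellipse a_t = (r₁ + r₂)/2 = 1.303×10¹² m.
At r₁: circular v_c1 = √(μ/r₁) = 54230 m/s; transfer-perihelion v_p = √[μ(2/r₁ − 1/a_t)] = 76030 m/s.
Δv₁ = v_p − v_c1 = 21800 m/s.
At r₂: circular v_c2 = √(μ/r₂) = 7198 m/s; transfer-aphelion v_a = √[μ(2/r₂ − 1/a_t)] = 1339 m/s.
Δv₂ = v_c2 − v_a = 5859 m/s.
Total Δv = Δv₁ + Δv₂ = 27660 m/s = 27.66 km/s.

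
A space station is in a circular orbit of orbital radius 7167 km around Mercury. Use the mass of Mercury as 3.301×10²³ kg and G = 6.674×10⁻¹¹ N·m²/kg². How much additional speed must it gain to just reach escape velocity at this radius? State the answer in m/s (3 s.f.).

Δv ≈ 726 m/s

μ = GM = 6.674×10⁻¹¹ × 3.301×10²³ = 2.203×10¹³ m³/s².
r = 7167 km = 7.167×10⁶ m.
Circular speed v_c = √(μ/r) = 1753 m/s.
Escape speed v_esc = √(2μ/r) = √2 × v_c = 2479 m/s.
Δv = v_esc − v_c = 726.2 m/s.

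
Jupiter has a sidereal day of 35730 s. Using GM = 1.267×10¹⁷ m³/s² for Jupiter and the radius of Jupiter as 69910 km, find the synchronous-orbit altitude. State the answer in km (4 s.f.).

h_sync ≈ 90110 km

A synchronous orbit has period T, so by Kepler's third law a = (μT²/4π²)^(1/3).
μT²/4π² = 1.267×10¹⁷ × (3.573×10⁴)² / 39.48 = 4.097×10²⁴ m³.
a = 1.600×10⁸ m = 1.6002×10⁵ km.
Altitude h = a − R = 1.6002×10⁵ − 69910 = 90105 km.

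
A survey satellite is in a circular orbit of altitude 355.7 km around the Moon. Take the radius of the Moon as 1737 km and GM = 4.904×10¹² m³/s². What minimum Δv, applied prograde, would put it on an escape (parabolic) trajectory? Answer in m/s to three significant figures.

r = 1737 + 355.7 = 2092.7 km = 2.0927×10⁶ m.
Circular speed v_c = √(μ/r) = 1531 m/s.
Escape speed v_esc = √(2μ/r) = √2 × v_c = 2165 m/s.
Δv = v_esc − v_c = 634.1 m/s.

Δv ≈ 634 m/s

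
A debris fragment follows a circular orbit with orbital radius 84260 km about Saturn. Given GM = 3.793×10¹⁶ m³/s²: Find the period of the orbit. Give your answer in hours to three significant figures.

T ≈ 6.93 hours

r = 84260 km = 8.426×10⁷ m.
Kepler's third law: T = 2π√(r³/μ) = 2π√((8.426×10⁷)³ / 3.793×10¹⁶).
r³/μ = 1.577×10⁷ s², so T = 2π × 3.971×10³ = 2.495×10⁴ s.
Converting: 2.495×10⁴ s ÷ 3600 = 6.931 hours.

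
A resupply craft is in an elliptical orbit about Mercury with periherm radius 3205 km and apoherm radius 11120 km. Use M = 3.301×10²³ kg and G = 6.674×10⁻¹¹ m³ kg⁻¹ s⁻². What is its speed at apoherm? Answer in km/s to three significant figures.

v ≈ 0.942 km/s

μ = GM = 6.674×10⁻¹¹ × 3.301×10²³ = 2.203×10¹³ m³/s².
Semi-major axis a = (r_p + r_a)/2 = 7162.5 km = 7.162×10⁶ m.
Vis-viva: v² = μ(2/r − 1/a) = 2.203×10¹³ × (1.799×10⁻⁷ − 1.396×10⁻⁷) = 8.865×10⁵ m²/s².
v = 941.6 m/s = 0.9416 km/s.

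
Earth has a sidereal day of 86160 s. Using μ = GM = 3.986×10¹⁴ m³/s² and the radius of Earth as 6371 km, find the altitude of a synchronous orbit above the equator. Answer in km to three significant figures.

A synchronous orbit has period T, so by Kepler's third law a = (μT²/4π²)^(1/3).
μT²/4π² = 3.986×10¹⁴ × (8.616×10⁴)² / 39.48 = 7.495×10²² m³.
a = 4.216×10⁷ m = 42163 km.
Altitude h = a − R = 42163 − 6371 = 35792 km.

h_sync ≈ 35800 km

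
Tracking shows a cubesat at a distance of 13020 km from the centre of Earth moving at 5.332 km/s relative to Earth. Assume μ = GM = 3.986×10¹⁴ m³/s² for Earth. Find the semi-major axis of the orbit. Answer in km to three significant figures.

r = 1.302×10⁷ m.
Specific orbital energy ε = v²/2 − μ/r = (5332)²/2 − 3.986×10¹⁴/1.302×10⁷ = -1.640×10⁷ J/kg.
Since ε = −μ/(2a), a = −μ/(2ε) = 1.215×10⁷ m = 12153 km.

a ≈ 12200 km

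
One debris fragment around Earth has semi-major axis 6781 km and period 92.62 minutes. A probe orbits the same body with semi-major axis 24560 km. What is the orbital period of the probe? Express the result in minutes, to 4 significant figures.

Kepler's third law: T² ∝ a³, so T₂ = T₁ (a₂/a₁)^(3/2).
a₂/a₁ = 3.622, (a₂/a₁)^(3/2) = 6.893.
T₂ = 92.62 × 6.893 = 638.4 minutes.

T₂ ≈ 638.4 minutes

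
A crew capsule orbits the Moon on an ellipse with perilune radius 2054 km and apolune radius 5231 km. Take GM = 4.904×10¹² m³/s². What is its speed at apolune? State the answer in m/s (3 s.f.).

v ≈ 727 m/s

Semi-major axis a = (r_p + r_a)/2 = 3642.5 km = 3.642×10⁶ m.
Vis-viva: v² = μ(2/r − 1/a) = 4.904×10¹² × (3.823×10⁻⁷ − 2.745×10⁻⁷) = 5.286×10⁵ m²/s².
v = 727.1 m/s.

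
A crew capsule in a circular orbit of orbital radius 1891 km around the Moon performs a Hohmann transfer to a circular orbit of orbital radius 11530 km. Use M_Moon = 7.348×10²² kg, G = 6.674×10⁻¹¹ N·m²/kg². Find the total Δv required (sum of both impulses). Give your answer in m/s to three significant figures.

Δv_total ≈ 806 m/s

μ = GM = 6.674×10⁻¹¹ × 7.348×10²² = 4.904×10¹² m³/s².
r₁ = 1891 km = 1.891×10⁶ m.
r₂ = 11530 km = 1.153×10⁷ m.
Transfer ellipse a_t = (r₁ + r₂)/2 = 6.710×10⁶ m.
At r₁: circular v_c1 = √(μ/r₁) = 1610 m/s; transfer-perilune v_p = √[μ(2/r₁ − 1/a_t)] = 2111 m/s.
Δv₁ = v_p − v_c1 = 500.5 m/s.
At r₂: circular v_c2 = √(μ/r₂) = 652.2 m/s; transfer-apolune v_a = √[μ(2/r₂ − 1/a_t)] = 346.2 m/s.
Δv₂ = v_c2 − v_a = 306.0 m/s.
Total Δv = Δv₁ + Δv₂ = 806.5 m/s.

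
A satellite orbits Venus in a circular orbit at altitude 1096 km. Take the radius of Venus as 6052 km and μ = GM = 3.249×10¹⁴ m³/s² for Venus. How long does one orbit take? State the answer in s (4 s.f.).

T ≈ 6662 s

r = 6052 + 1096 = 7148.0 km = 7.1480×10⁶ m.
Kepler's third law: T = 2π√(r³/μ) = 2π√((7.148×10⁶)³ / 3.249×10¹⁴).
r³/μ = 1.124×10⁶ s², so T = 2π × 1.060×10³ = 6.662×10³ s.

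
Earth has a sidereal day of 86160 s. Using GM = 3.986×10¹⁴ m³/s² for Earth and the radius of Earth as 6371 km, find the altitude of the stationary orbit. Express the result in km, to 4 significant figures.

A synchronous orbit has period T, so by Kepler's third law a = (μT²/4π²)^(1/3).
μT²/4π² = 3.986×10¹⁴ × (8.616×10⁴)² / 39.48 = 7.495×10²² m³.
a = 4.216×10⁷ m = 42163 km.
Altitude h = a − R = 42163 − 6371 = 35792 km.

h_sync ≈ 35790 km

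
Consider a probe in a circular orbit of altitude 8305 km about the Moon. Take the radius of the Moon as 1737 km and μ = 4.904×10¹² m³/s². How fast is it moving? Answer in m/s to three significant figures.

v ≈ 699 m/s

r = 1737 + 8305 = 10042 km = 1.0042×10⁷ m.
For a circular orbit v = √(μ/r) = √(4.904×10¹² / 1.004×10⁷) = √(4.883×10⁵) = 698.8 m/s.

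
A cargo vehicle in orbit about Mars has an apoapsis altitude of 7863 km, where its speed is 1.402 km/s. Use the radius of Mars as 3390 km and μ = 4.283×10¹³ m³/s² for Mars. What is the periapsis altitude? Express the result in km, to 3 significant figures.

periapsis altitude ≈ 527 km

r_a = 3390 + 7863 = 11253 km = 1.125×10⁷ m.
Specific energy ε = v²/2 − μ/r = -2.823×10⁶ J/kg, so a = −μ/(2ε) = 7.585×10⁶ m.
The apsides satisfy r_p + r_a = 2a, so the periapsis radius is 2a − r_a = 3.917×10⁶ m = 3917.2 km.
Periapsis altitude = 3917.2 − 3390 = 527.22 km.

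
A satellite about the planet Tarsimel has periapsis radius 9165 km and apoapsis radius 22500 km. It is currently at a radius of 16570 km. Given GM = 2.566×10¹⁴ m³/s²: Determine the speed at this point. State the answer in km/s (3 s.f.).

v ≈ 3.84 km/s

Semi-major axis a = (r_p + r_a)/2 = 15832 km = 1.583×10⁷ m.
Vis-viva: v² = μ(2/r − 1/a) = 2.566×10¹⁴ × (1.207×10⁻⁷ − 6.316×10⁻⁸) = 1.476×10⁷ m²/s².
v = 3842 m/s = 3.842 km/s.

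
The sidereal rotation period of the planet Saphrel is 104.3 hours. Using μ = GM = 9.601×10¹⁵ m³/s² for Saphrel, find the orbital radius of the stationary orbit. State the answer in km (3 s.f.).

r_sync ≈ 3.25×10⁵ km

T = 104.3 hours = 3.755×10⁵ s.
A synchronous orbit has period T, so by Kepler's third law a = (μT²/4π²)^(1/3).
μT²/4π² = 9.601×10¹⁵ × (3.755×10⁵)² / 39.48 = 3.429×10²⁵ m³.
a = 3.249×10⁸ m = 3.2487×10⁵ km.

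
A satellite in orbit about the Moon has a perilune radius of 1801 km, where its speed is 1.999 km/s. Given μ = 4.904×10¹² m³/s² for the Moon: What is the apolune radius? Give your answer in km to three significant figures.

r_p = 1.801×10⁶ m.
Specific energy ε = v²/2 − μ/r = -7.249×10⁵ J/kg, so a = −μ/(2ε) = 3.382×10⁶ m.
The apsides satisfy r_p + r_a = 2a, so the apolune radius is 2a − r_p = 4.964×10⁶ m = 4963.8 km.

apolune radius ≈ 4960 km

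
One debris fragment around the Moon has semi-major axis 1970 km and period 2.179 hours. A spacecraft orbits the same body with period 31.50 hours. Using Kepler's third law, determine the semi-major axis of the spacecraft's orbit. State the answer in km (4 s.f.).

a₂ ≈ 11690 km

Kepler's third law: a³ ∝ T², so a₂ = a₁ (T₂/T₁)^(2/3).
T₂/T₁ = 14.46, (T₂/T₁)^(2/3) = 5.934.
a₂ = 1970 × 5.934 = 11690 km.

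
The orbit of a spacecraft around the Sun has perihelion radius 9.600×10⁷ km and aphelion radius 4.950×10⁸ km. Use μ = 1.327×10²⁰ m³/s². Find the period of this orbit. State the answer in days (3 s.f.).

T ≈ 1010 days

Semi-major axis a = (r_p + r_a)/2 = (9.6000×10⁷ + 4.9500×10⁸)/2 = 2.9550×10⁸ km = 2.955×10¹¹ m.
By Kepler's third law T = 2π√(a³/μ) = 2π × 1.394×10⁷ = 8.762×10⁷ s.
= 1014 days.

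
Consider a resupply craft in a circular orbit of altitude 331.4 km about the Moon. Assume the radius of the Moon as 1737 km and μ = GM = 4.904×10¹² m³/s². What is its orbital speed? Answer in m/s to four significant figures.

v ≈ 1540 m/s

r = 1737 + 331.4 = 2068.4 km = 2.0684×10⁶ m.
For a circular orbit v = √(μ/r) = √(4.904×10¹² / 2.068×10⁶) = √(2.371×10⁶) = 1540 m/s.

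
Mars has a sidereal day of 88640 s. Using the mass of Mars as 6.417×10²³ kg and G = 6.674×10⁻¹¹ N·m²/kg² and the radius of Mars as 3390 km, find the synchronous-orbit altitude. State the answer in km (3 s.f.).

μ = GM = 6.674×10⁻¹¹ × 6.417×10²³ = 4.283×10¹³ m³/s².
A synchronous orbit has period T, so by Kepler's third law a = (μT²/4π²)^(1/3).
μT²/4π² = 4.283×10¹³ × (8.864×10⁴)² / 39.48 = 8.524×10²¹ m³.
a = 2.043×10⁷ m = 20427 km.
Altitude h = a − R = 20427 − 3390 = 17037 km.

h_sync ≈ 17000 km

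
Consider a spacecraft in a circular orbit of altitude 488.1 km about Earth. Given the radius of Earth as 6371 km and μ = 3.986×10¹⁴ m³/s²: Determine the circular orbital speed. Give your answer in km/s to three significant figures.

v ≈ 7.62 km/s

r = 6371 + 488.1 = 6859.1 km = 6.8591×10⁶ m.
For a circular orbit v = √(μ/r) = √(3.986×10¹⁴ / 6.859×10⁶) = √(5.811×10⁷) = 7623 m/s.
That is 7.623 km/s.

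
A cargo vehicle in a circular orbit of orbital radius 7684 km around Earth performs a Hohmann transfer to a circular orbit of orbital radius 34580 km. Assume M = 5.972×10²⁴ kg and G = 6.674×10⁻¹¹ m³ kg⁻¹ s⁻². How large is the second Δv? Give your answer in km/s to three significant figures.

Δv ≈ 1.35 km/s

μ = GM = 6.674×10⁻¹¹ × 5.972×10²⁴ = 3.986×10¹⁴ m³/s².
r₁ = 7684 km = 7.684×10⁶ m.
r₂ = 34580 km = 3.458×10⁷ m.
Transfer ellipse a_t = (r₁ + r₂)/2 = 2.113×10⁷ m.
At r₁: circular v_c1 = √(μ/r₁) = 7202 m/s; transfer-perigee v_p = √[μ(2/r₁ − 1/a_t)] = 9213 m/s.
At r₂: circular v_c2 = √(μ/r₂) = 3395 m/s; transfer-apogee v_a = √[μ(2/r₂ − 1/a_t)] = 2047 m/s.
Δv₂ = v_c2 − v_a = 1348 m/s.
= 1.348 km/s.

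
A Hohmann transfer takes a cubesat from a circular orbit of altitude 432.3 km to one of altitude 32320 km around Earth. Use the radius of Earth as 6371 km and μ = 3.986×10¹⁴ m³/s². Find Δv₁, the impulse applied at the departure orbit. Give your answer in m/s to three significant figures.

Δv ≈ 2330 m/s

r₁ = 6371 + 432.3 = 6803.3 km = 6.8033×10⁶ m.
r₂ = 6371 + 32320 = 38691 km = 3.8691×10⁷ m.
Transfer ellipse a_t = (r₁ + r₂)/2 = 2.275×10⁷ m.
At r₁: circular v_c1 = √(μ/r₁) = 7654 m/s; transfer-perigee v_p = √[μ(2/r₁ − 1/a_t)] = 9983 m/s.
Δv₁ = v_p − v_c1 = 2328 m/s.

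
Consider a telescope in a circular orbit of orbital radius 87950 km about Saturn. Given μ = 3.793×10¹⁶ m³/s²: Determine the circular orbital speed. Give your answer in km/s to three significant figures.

r = 87950 km = 8.795×10⁷ m.
For a circular orbit v = √(μ/r) = √(3.793×10¹⁶ / 8.795×10⁷) = √(4.313×10⁸) = 20770 m/s.
That is 20.77 km/s.

v ≈ 20.8 km/s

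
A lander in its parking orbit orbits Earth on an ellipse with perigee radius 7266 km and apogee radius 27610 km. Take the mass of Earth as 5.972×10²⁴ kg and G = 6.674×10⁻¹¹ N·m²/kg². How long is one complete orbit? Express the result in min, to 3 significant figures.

μ = GM = 6.674×10⁻¹¹ × 5.972×10²⁴ = 3.986×10¹⁴ m³/s².
Semi-major axis a = (r_p + r_a)/2 = (7266.0 + 27610)/2 = 17438 km = 1.744×10⁷ m.
By Kepler's third law T = 2π√(a³/μ) = 2π × 3.647×10³ = 2.292×10⁴ s.
= 382.0 min.

T ≈ 382 min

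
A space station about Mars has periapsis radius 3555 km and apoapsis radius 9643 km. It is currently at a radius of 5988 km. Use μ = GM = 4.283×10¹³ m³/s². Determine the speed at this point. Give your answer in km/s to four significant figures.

Semi-major axis a = (r_p + r_a)/2 = 6599.0 km = 6.599×10⁶ m.
Vis-viva: v² = μ(2/r − 1/a) = 4.283×10¹³ × (3.340×10⁻⁷ − 1.515×10⁻⁷) = 7.815×10⁶ m²/s².
v = 2796 m/s = 2.796 km/s.

v ≈ 2.796 km/s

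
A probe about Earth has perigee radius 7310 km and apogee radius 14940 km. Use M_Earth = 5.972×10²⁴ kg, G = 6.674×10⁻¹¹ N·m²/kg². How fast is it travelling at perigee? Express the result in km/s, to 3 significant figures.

μ = GM = 6.674×10⁻¹¹ × 5.972×10²⁴ = 3.986×10¹⁴ m³/s².
Semi-major axis a = (r_p + r_a)/2 = 11125 km = 1.112×10⁷ m.
Vis-viva: v² = μ(2/r − 1/a) = 3.986×10¹⁴ × (2.736×10⁻⁷ − 8.989×10⁻⁸) = 7.322×10⁷ m²/s².
v = 8557 m/s = 8.557 km/s.

v ≈ 8.56 km/s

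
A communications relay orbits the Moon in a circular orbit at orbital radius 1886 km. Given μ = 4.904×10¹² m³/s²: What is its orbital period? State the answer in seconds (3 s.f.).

r = 1886 km = 1.886×10⁶ m.
Kepler's third law: T = 2π√(r³/μ) = 2π√((1.886×10⁶)³ / 4.904×10¹²).
r³/μ = 1.368×10⁶ s², so T = 2π × 1.170×10³ = 7.349×10³ s.

T ≈ 7350 seconds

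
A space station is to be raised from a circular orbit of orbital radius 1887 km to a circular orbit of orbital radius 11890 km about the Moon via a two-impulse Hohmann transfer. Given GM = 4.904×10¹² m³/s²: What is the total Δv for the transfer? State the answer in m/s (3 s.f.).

r₁ = 1887 km = 1.887×10⁶ m.
r₂ = 11890 km = 1.189×10⁷ m.
Transfer ellipse a_t = (r₁ + r₂)/2 = 6.888×10⁶ m.
At r₁: circular v_c1 = √(μ/r₁) = 1612 m/s; transfer-perilune v_p = √[μ(2/r₁ − 1/a_t)] = 2118 m/s.
Δv₁ = v_p − v_c1 = 505.9 m/s.
At r₂: circular v_c2 = √(μ/r₂) = 642.2 m/s; transfer-apolune v_a = √[μ(2/r₂ − 1/a_t)] = 336.1 m/s.
Δv₂ = v_c2 − v_a = 306.1 m/s.
Total Δv = Δv₁ + Δv₂ = 812.0 m/s.

Δv_total ≈ 812 m/s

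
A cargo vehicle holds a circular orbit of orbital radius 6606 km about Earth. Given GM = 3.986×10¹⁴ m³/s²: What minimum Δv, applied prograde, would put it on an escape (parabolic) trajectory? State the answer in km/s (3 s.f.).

r = 6606 km = 6.606×10⁶ m.
Circular speed v_c = √(μ/r) = 7768 m/s.
Escape speed v_esc = √(2μ/r) = √2 × v_c = 10990 m/s.
Δv = v_esc − v_c = 3218 m/s = 3.218 km/s.

Δv ≈ 3.22 km/s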